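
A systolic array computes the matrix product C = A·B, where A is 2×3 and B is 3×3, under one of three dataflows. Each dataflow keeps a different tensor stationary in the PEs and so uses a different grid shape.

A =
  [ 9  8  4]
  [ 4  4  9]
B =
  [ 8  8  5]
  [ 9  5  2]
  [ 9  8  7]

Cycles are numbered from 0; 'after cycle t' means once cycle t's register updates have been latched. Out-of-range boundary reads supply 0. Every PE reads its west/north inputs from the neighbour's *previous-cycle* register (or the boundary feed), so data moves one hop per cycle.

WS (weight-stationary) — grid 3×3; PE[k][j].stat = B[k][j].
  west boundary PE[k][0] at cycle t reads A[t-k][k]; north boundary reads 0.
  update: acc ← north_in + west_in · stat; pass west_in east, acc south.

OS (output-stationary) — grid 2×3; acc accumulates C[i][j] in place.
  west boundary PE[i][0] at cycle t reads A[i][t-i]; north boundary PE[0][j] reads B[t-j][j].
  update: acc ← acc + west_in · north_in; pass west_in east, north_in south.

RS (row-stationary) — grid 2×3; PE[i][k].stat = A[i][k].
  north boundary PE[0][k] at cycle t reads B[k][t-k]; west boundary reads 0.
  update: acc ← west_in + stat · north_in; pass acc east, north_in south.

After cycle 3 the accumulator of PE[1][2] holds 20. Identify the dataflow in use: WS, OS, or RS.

WS (3×3 grid), PE[1][2]:
  t=0 PE[1][2]: acc=0 h=0 v=0
  t=1 PE[1][2]: acc=0 h=0 v=0
  t=2 PE[1][2]: acc=0 h=0 v=0
  t=3 PE[1][2]: acc=61 h=8 v=61
OS (2×3 grid), PE[1][2]:
  t=0 PE[1][2]: acc=0 h=0 v=0
  t=1 PE[1][2]: acc=0 h=0 v=0
  t=2 PE[1][2]: acc=0 h=0 v=0
  t=3 PE[1][2]: acc=20 h=4 v=5
RS (2×3 grid), PE[1][2]:
  t=0 PE[1][2]: acc=0 h=0 v=0
  t=1 PE[1][2]: acc=0 h=0 v=0
  t=2 PE[1][2]: acc=0 h=0 v=0
  t=3 PE[1][2]: acc=149 h=149 v=9

dataflow = OS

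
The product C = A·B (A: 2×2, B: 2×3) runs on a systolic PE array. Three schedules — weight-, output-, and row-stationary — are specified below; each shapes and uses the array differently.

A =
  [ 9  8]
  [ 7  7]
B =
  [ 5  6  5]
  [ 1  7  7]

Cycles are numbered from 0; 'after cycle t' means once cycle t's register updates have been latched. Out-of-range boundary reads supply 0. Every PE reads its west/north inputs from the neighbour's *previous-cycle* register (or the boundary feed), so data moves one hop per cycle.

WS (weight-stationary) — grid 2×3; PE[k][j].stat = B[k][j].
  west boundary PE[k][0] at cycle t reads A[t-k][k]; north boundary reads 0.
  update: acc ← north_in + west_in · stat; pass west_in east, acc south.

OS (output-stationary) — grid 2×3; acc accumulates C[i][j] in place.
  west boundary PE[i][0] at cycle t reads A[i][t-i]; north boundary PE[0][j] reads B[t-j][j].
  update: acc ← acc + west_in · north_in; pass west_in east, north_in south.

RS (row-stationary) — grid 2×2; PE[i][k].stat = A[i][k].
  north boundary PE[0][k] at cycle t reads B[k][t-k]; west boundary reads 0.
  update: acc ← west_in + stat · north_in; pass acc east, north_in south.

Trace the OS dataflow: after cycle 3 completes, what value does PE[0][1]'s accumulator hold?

PE[0][1].acc = 110

OS (2×3). Following PE[0][1] plus its west/north inputs:
  @0  [0,0]  acc 45  |  →9  ↓5
  @0  [0,1]  acc 0  |  →0  ↓0
  @1  [0,0]  acc 53  |  →8  ↓1
  @1  [0,1]  acc 54  |  →9  ↓6
  @2  [0,0]  acc 53  |  →0  ↓0
  @2  [0,1]  acc 110  |  →8  ↓7
  @3  [0,0]  acc 53  |  →0  ↓0
  @3  [0,1]  acc 110  |  →0  ↓0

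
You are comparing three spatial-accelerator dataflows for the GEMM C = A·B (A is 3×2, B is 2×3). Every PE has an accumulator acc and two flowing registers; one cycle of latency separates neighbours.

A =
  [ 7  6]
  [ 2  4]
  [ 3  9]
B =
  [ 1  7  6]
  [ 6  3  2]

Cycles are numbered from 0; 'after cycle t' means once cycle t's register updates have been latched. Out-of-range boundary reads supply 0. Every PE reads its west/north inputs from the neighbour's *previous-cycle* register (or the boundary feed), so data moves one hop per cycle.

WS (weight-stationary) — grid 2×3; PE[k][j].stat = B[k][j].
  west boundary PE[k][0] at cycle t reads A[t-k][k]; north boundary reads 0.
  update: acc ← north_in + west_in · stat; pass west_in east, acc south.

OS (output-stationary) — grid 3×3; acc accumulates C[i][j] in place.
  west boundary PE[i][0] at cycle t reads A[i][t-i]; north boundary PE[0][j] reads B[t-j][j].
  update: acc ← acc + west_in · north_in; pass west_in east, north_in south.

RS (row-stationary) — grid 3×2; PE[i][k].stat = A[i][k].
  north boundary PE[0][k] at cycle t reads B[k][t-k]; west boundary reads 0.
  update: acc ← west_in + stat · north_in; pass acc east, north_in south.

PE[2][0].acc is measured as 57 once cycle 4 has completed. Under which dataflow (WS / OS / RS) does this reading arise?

dataflow = OS

WS (2×3): PE[2][0] does not exist.
OS [3×3] PE[2][0] across cycles:
  0: (2,0).acc=0  regs=<0,0>
  1: (2,0).acc=0  regs=<0,0>
  2: (2,0).acc=3  regs=<3,1>
  3: (2,0).acc=57  regs=<9,6>
  4: (2,0).acc=57  regs=<0,0>
RS [3×2] PE[2][0] across cycles:
  0: (2,0).acc=0  regs=<0,0>
  1: (2,0).acc=0  regs=<0,0>
  2: (2,0).acc=3  regs=<3,1>
  3: (2,0).acc=21  regs=<21,7>
  4: (2,0).acc=18  regs=<18,6>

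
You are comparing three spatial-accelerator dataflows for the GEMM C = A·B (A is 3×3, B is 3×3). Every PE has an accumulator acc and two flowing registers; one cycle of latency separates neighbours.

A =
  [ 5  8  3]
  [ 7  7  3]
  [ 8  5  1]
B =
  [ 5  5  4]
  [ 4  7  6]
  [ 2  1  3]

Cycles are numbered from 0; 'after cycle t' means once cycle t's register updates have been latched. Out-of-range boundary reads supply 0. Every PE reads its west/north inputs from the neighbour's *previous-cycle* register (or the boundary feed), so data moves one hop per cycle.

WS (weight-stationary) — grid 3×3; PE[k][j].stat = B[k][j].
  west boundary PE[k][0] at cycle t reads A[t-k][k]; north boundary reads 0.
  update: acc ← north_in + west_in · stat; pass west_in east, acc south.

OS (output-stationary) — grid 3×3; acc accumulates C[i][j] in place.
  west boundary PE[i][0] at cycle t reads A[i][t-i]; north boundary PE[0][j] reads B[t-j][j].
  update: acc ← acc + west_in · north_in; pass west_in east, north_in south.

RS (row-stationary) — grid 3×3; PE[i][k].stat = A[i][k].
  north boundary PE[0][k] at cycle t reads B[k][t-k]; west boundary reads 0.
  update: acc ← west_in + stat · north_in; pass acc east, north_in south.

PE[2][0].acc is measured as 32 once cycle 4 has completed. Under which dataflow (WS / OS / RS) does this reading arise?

dataflow = RS

WS (3×3 grid), PE[2][0]:
  c0 r2c0: 0 / 0 / 0
  c1 r2c0: 0 / 0 / 0
  c2 r2c0: 63 / 3 / 63
  c3 r2c0: 69 / 3 / 69
  c4 r2c0: 62 / 1 / 62
OS (3×3 grid), PE[2][0]:
  c0 r2c0: 0 / 0 / 0
  c1 r2c0: 0 / 0 / 0
  c2 r2c0: 40 / 8 / 5
  c3 r2c0: 60 / 5 / 4
  c4 r2c0: 62 / 1 / 2
RS (3×3 grid), PE[2][0]:
  c0 r2c0: 0 / 0 / 0
  c1 r2c0: 0 / 0 / 0
  c2 r2c0: 40 / 40 / 5
  c3 r2c0: 40 / 40 / 5
  c4 r2c0: 32 / 32 / 4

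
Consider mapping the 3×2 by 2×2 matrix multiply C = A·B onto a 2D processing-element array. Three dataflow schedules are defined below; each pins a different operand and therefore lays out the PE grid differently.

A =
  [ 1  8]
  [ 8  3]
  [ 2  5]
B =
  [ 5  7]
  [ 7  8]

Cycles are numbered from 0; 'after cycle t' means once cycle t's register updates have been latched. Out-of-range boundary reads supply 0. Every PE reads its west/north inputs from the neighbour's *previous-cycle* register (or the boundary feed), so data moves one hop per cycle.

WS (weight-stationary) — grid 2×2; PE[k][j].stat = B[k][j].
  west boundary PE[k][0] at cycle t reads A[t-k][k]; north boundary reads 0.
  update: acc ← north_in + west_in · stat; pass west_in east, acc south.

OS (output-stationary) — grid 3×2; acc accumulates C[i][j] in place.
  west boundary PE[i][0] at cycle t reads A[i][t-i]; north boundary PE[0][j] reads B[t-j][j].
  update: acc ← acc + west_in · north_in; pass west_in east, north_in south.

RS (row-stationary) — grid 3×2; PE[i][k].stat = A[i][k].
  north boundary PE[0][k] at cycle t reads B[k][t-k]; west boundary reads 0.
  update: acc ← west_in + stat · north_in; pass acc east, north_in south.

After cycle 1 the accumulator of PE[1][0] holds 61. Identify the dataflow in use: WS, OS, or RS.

Under WS (2×2), PE[1][0]:
  t=0 PE[1][0]: acc=0 h=0 v=0
  t=1 PE[1][0]: acc=61 h=8 v=61
Under OS (3×2), PE[1][0]:
  t=0 PE[1][0]: acc=0 h=0 v=0
  t=1 PE[1][0]: acc=40 h=8 v=5
Under RS (3×2), PE[1][0]:
  t=0 PE[1][0]: acc=0 h=0 v=0
  t=1 PE[1][0]: acc=40 h=40 v=5

dataflow = WS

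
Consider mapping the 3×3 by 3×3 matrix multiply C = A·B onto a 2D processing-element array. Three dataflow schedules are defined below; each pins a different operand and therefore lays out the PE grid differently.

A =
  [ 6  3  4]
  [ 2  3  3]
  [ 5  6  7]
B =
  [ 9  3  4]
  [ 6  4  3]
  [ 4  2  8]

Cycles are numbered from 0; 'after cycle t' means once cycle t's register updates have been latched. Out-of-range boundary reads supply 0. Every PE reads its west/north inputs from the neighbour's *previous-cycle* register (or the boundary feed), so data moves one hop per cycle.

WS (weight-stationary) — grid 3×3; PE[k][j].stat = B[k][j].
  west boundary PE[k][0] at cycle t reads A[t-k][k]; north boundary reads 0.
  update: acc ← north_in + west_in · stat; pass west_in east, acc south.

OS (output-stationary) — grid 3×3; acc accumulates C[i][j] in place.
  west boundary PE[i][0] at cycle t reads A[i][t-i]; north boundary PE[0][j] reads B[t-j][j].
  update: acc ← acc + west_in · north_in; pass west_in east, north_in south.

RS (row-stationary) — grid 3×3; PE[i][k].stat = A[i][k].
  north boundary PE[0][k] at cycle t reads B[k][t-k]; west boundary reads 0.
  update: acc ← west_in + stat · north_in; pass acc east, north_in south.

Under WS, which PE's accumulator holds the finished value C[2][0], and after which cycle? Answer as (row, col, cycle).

(row, col, cycle) = (2, 0, 4)

WS — PE[2][0] is where C[2][0] collects:
  step 0 · PE2,0: acc=0; fwd→0 fwd↓0
  step 1 · PE2,0: acc=0; fwd→0 fwd↓0
  step 2 · PE2,0: acc=88; fwd→4 fwd↓88
  step 3 · PE2,0: acc=48; fwd→3 fwd↓48
  step 4 · PE2,0: acc=109; fwd→7 fwd↓109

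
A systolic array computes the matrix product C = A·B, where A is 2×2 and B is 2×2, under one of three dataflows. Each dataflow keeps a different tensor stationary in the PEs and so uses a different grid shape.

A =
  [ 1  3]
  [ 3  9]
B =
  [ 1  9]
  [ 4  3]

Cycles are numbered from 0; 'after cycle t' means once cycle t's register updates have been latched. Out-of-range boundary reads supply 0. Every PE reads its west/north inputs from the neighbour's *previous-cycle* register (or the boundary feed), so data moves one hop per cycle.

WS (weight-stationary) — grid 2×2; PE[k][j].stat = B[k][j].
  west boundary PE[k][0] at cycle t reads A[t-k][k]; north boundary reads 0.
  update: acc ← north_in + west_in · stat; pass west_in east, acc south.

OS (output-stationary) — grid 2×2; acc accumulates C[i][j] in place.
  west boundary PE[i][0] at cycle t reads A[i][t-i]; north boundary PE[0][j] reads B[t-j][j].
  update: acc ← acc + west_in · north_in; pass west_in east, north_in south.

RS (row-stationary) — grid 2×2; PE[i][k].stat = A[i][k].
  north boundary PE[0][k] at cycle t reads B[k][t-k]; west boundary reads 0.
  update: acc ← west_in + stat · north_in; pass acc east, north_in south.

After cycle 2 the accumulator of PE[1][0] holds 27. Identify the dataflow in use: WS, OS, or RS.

WS (2×2 grid), PE[1][0]:
  0: (1,0).acc=0  regs=<0,0>
  1: (1,0).acc=13  regs=<3,13>
  2: (1,0).acc=39  regs=<9,39>
OS (2×2 grid), PE[1][0]:
  0: (1,0).acc=0  regs=<0,0>
  1: (1,0).acc=3  regs=<3,1>
  2: (1,0).acc=39  regs=<9,4>
RS (2×2 grid), PE[1][0]:
  0: (1,0).acc=0  regs=<0,0>
  1: (1,0).acc=3  regs=<3,1>
  2: (1,0).acc=27  regs=<27,9>

dataflow = RS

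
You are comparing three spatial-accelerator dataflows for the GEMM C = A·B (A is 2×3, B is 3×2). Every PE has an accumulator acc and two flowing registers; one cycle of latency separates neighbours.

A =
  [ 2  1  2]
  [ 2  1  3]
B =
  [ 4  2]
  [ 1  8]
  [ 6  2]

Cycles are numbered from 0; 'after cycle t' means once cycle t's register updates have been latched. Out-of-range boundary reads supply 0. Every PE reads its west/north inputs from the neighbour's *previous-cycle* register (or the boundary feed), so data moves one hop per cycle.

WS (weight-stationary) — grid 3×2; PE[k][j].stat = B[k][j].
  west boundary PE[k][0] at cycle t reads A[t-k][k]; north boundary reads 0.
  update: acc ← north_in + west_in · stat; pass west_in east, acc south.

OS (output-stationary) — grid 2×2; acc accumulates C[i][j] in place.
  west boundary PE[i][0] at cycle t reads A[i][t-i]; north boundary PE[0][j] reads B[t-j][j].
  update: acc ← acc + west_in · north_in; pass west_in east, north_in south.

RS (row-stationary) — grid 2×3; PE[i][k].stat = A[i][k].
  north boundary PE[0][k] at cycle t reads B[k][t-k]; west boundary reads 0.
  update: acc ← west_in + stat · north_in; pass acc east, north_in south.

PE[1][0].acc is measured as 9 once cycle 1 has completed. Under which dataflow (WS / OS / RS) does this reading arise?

dataflow = WS

Under WS (3×2), PE[1][0]:
  cycle 0: PE[1][0] → acc 0, east 0, south 0
  cycle 1: PE[1][0] → acc 9, east 1, south 9
Under OS (2×2), PE[1][0]:
  cycle 0: PE[1][0] → acc 0, east 0, south 0
  cycle 1: PE[1][0] → acc 8, east 2, south 4
Under RS (2×3), PE[1][0]:
  cycle 0: PE[1][0] → acc 0, east 0, south 0
  cycle 1: PE[1][0] → acc 8, east 8, south 4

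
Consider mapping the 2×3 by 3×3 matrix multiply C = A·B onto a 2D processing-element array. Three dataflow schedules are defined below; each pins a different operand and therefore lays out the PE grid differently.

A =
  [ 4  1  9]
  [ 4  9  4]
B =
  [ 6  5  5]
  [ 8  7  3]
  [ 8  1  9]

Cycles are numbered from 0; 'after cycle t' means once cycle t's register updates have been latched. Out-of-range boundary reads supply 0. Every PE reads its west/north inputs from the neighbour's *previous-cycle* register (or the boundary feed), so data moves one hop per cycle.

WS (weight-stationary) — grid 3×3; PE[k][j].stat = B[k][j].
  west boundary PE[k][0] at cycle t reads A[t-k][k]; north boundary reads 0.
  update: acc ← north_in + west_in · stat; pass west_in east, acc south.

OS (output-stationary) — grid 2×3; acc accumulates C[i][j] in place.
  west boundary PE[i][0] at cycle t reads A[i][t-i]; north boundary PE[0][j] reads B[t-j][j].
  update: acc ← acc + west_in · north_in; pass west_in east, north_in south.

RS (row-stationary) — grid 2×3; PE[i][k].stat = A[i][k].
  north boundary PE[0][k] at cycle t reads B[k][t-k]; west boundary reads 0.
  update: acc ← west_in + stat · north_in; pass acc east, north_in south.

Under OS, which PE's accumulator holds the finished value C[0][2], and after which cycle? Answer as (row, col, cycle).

Under OS, C[0][2] lands at PE[0][2]:
  step 0 · PE0,2: acc=0; fwd→0 fwd↓0
  step 1 · PE0,2: acc=0; fwd→0 fwd↓0
  step 2 · PE0,2: acc=20; fwd→4 fwd↓5
  step 3 · PE0,2: acc=23; fwd→1 fwd↓3
  step 4 · PE0,2: acc=104; fwd→9 fwd↓9

(row, col, cycle) = (0, 2, 4)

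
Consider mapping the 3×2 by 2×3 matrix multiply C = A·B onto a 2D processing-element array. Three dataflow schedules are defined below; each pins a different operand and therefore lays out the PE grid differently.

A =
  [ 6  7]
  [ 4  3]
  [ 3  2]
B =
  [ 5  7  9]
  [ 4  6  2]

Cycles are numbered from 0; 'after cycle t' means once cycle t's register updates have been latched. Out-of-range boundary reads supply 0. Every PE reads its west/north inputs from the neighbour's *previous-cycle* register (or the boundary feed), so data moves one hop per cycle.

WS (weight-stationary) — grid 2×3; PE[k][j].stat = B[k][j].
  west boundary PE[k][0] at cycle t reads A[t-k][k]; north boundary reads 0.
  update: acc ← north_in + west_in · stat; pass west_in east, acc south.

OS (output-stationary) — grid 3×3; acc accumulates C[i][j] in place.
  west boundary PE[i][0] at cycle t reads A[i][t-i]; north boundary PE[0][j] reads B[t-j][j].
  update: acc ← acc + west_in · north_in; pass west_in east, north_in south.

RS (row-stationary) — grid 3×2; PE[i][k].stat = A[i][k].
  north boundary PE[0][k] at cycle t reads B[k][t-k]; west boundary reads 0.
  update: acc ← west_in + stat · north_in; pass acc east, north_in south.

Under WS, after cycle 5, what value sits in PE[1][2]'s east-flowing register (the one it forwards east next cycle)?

register = 2

WS (2×3). Following PE[1][2] plus its west/north inputs:
  [0] (0,2) acc=0 (h:0 v:0)
  [0] (1,1) acc=0 (h:0 v:0)
  [0] (1,2) acc=0 (h:0 v:0)
  [1] (0,2) acc=0 (h:0 v:0)
  [1] (1,1) acc=0 (h:0 v:0)
  [1] (1,2) acc=0 (h:0 v:0)
  [2] (0,2) acc=54 (h:6 v:54)
  [2] (1,1) acc=84 (h:7 v:84)
  [2] (1,2) acc=0 (h:0 v:0)
  [3] (0,2) acc=36 (h:4 v:36)
  [3] (1,1) acc=46 (h:3 v:46)
  [3] (1,2) acc=68 (h:7 v:68)
  [4] (0,2) acc=27 (h:3 v:27)
  [4] (1,1) acc=33 (h:2 v:33)
  [4] (1,2) acc=42 (h:3 v:42)
  [5] (0,2) acc=0 (h:0 v:0)
  [5] (1,1) acc=0 (h:0 v:0)
  [5] (1,2) acc=31 (h:2 v:31)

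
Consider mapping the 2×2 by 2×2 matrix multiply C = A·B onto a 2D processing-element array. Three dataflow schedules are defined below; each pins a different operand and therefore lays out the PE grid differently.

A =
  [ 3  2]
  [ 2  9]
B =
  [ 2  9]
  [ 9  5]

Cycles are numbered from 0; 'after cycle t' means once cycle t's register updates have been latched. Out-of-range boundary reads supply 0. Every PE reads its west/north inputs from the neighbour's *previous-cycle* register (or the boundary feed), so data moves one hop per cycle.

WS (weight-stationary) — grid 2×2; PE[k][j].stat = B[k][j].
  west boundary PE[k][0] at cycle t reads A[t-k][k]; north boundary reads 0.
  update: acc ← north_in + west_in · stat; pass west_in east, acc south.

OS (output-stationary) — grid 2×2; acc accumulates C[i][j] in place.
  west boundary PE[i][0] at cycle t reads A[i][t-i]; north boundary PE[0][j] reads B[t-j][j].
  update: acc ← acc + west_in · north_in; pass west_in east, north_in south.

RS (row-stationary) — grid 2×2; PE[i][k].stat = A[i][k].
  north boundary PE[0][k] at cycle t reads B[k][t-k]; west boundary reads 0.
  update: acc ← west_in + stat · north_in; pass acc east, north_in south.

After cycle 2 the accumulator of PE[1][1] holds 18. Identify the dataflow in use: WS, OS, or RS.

— WS: 2×2; PE[1][1] trace:
  after 0 — PE[1][1] acc=0, pass-E 0, pass-S 0
  after 1 — PE[1][1] acc=0, pass-E 0, pass-S 0
  after 2 — PE[1][1] acc=37, pass-E 2, pass-S 37
— OS: 2×2; PE[1][1] trace:
  after 0 — PE[1][1] acc=0, pass-E 0, pass-S 0
  after 1 — PE[1][1] acc=0, pass-E 0, pass-S 0
  after 2 — PE[1][1] acc=18, pass-E 2, pass-S 9
— RS: 2×2; PE[1][1] trace:
  after 0 — PE[1][1] acc=0, pass-E 0, pass-S 0
  after 1 — PE[1][1] acc=0, pass-E 0, pass-S 0
  after 2 — PE[1][1] acc=85, pass-E 85, pass-S 9

dataflow = OS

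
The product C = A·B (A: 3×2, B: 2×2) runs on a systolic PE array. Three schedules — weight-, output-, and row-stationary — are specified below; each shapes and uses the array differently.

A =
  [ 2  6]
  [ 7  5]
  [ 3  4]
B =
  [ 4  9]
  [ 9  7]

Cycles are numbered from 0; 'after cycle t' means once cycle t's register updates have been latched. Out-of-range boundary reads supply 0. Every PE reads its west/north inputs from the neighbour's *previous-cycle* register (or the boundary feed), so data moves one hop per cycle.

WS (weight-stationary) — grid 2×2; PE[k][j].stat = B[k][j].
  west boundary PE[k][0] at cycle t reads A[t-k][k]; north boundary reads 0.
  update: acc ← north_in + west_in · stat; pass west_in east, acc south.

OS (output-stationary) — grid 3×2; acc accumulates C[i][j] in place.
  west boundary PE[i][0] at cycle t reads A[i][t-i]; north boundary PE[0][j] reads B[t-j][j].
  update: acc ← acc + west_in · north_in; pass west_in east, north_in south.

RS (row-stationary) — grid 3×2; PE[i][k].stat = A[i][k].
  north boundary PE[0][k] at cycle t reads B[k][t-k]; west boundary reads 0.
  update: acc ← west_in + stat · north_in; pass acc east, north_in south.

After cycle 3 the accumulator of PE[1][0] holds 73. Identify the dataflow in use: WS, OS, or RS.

dataflow = OS

Under WS (2×2), PE[1][0]:
  step 0 · PE1,0: acc=0; fwd→0 fwd↓0
  step 1 · PE1,0: acc=62; fwd→6 fwd↓62
  step 2 · PE1,0: acc=73; fwd→5 fwd↓73
  step 3 · PE1,0: acc=48; fwd→4 fwd↓48
Under OS (3×2), PE[1][0]:
  step 0 · PE1,0: acc=0; fwd→0 fwd↓0
  step 1 · PE1,0: acc=28; fwd→7 fwd↓4
  step 2 · PE1,0: acc=73; fwd→5 fwd↓9
  step 3 · PE1,0: acc=73; fwd→0 fwd↓0
Under RS (3×2), PE[1][0]:
  step 0 · PE1,0: acc=0; fwd→0 fwd↓0
  step 1 · PE1,0: acc=28; fwd→28 fwd↓4
  step 2 · PE1,0: acc=63; fwd→63 fwd↓9
  step 3 · PE1,0: acc=0; fwd→0 fwd↓0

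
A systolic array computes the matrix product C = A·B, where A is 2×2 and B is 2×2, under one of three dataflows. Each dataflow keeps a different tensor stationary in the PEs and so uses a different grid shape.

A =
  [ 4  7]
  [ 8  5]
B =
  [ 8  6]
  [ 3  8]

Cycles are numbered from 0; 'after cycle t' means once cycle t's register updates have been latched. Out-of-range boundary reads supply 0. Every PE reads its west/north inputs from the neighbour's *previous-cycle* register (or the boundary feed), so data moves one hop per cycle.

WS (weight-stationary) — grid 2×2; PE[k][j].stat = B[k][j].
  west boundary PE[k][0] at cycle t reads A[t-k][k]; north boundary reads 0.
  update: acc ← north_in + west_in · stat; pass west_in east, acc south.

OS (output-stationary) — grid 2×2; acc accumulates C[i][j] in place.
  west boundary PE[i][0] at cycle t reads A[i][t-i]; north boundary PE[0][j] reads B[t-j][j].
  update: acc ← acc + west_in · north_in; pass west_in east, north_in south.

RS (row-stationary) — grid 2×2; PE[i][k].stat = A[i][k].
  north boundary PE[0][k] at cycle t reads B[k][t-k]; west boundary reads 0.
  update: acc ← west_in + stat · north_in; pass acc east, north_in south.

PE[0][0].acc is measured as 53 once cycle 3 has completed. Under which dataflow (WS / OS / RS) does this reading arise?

dataflow = OS

— WS: 2×2; PE[0][0] trace:
  c0 r0c0: 32 / 4 / 32
  c1 r0c0: 64 / 8 / 64
  c2 r0c0: 0 / 0 / 0
  c3 r0c0: 0 / 0 / 0
— OS: 2×2; PE[0][0] trace:
  c0 r0c0: 32 / 4 / 8
  c1 r0c0: 53 / 7 / 3
  c2 r0c0: 53 / 0 / 0
  c3 r0c0: 53 / 0 / 0
— RS: 2×2; PE[0][0] trace:
  c0 r0c0: 32 / 32 / 8
  c1 r0c0: 24 / 24 / 6
  c2 r0c0: 0 / 0 / 0
  c3 r0c0: 0 / 0 / 0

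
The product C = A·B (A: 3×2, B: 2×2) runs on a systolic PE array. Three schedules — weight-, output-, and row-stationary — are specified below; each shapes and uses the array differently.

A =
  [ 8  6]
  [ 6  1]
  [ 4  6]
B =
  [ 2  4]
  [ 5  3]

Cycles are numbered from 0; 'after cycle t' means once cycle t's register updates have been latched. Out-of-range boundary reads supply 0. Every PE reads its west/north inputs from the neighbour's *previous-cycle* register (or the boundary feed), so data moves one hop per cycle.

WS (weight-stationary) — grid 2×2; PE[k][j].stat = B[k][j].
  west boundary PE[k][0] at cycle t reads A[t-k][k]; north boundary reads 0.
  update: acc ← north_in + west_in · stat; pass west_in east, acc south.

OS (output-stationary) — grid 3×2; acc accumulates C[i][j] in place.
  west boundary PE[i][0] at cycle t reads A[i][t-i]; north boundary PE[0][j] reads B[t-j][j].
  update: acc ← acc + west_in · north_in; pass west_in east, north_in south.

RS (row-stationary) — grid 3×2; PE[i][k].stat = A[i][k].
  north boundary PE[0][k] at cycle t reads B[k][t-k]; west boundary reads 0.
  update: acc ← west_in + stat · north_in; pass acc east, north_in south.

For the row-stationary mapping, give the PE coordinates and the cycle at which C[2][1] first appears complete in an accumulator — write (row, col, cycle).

RS: C[2][1] accumulates in PE[2][1]:
  t=0 PE[2][1]: acc=0 h=0 v=0
  t=1 PE[2][1]: acc=0 h=0 v=0
  t=2 PE[2][1]: acc=0 h=0 v=0
  t=3 PE[2][1]: acc=38 h=38 v=5
  t=4 PE[2][1]: acc=34 h=34 v=3

(row, col, cycle) = (2, 1, 4)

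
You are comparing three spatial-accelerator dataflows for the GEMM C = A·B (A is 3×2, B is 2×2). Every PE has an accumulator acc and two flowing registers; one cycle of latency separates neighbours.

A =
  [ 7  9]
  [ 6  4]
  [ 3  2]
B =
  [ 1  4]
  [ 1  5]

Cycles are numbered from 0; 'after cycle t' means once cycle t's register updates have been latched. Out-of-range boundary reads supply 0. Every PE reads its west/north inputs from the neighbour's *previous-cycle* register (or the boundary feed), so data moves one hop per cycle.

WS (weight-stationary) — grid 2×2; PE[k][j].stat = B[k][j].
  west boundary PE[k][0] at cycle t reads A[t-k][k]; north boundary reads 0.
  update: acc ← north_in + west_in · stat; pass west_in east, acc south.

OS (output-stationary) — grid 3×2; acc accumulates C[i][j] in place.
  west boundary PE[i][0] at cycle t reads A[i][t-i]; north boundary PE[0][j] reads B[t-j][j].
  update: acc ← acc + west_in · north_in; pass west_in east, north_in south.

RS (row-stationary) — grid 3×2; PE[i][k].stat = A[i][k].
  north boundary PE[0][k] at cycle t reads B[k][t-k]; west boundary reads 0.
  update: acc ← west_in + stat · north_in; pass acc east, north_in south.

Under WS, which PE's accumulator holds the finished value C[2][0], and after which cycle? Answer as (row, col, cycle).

Under WS, C[2][0] lands at PE[1][0]:
  [0] (1,0) acc=0 (h:0 v:0)
  [1] (1,0) acc=16 (h:9 v:16)
  [2] (1,0) acc=10 (h:4 v:10)
  [3] (1,0) acc=5 (h:2 v:5)

(row, col, cycle) = (1, 0, 3)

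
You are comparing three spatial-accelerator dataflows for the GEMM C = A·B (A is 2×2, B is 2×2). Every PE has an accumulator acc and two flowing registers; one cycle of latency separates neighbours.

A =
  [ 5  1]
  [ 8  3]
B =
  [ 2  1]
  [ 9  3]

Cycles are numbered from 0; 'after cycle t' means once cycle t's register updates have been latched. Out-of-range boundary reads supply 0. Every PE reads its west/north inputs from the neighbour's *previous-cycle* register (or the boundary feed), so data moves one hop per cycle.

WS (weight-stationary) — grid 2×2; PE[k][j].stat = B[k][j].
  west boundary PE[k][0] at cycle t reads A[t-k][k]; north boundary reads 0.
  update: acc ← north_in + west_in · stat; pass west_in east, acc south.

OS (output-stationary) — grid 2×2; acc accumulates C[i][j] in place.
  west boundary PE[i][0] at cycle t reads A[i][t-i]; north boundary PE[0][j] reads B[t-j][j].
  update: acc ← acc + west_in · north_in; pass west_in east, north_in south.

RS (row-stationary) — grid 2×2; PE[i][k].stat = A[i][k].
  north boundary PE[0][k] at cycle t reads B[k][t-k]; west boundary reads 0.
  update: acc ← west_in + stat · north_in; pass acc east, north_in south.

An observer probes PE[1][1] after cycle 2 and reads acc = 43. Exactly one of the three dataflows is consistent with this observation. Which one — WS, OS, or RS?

dataflow = RS

— WS: 2×2; PE[1][1] trace:
  [0] (1,1) acc=0 (h:0 v:0)
  [1] (1,1) acc=0 (h:0 v:0)
  [2] (1,1) acc=8 (h:1 v:8)
— OS: 2×2; PE[1][1] trace:
  [0] (1,1) acc=0 (h:0 v:0)
  [1] (1,1) acc=0 (h:0 v:0)
  [2] (1,1) acc=8 (h:8 v:1)
— RS: 2×2; PE[1][1] trace:
  [0] (1,1) acc=0 (h:0 v:0)
  [1] (1,1) acc=0 (h:0 v:0)
  [2] (1,1) acc=43 (h:43 v:9)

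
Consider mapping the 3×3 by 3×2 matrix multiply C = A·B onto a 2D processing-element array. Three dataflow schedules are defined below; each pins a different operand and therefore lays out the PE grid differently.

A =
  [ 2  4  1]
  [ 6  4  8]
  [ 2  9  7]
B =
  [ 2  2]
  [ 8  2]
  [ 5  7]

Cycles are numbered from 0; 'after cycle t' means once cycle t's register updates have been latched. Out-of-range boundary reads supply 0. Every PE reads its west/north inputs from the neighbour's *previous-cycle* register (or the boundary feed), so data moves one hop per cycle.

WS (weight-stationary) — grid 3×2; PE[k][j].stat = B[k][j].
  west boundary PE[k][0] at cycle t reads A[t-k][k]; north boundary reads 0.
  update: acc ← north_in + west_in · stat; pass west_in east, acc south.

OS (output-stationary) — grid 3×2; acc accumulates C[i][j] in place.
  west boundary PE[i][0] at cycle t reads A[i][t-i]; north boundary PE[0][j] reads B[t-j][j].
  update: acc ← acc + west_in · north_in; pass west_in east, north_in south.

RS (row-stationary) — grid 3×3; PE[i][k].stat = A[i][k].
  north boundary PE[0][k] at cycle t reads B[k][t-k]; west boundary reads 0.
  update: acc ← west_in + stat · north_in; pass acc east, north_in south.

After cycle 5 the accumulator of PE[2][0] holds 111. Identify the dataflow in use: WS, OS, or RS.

dataflow = OS

Under WS (3×2), PE[2][0]:
  cycle 0: PE[2][0] → acc 0, east 0, south 0
  cycle 1: PE[2][0] → acc 0, east 0, south 0
  cycle 2: PE[2][0] → acc 41, east 1, south 41
  cycle 3: PE[2][0] → acc 84, east 8, south 84
  cycle 4: PE[2][0] → acc 111, east 7, south 111
  cycle 5: PE[2][0] → acc 0, east 0, south 0
Under OS (3×2), PE[2][0]:
  cycle 0: PE[2][0] → acc 0, east 0, south 0
  cycle 1: PE[2][0] → acc 0, east 0, south 0
  cycle 2: PE[2][0] → acc 4, east 2, south 2
  cycle 3: PE[2][0] → acc 76, east 9, south 8
  cycle 4: PE[2][0] → acc 111, east 7, south 5
  cycle 5: PE[2][0] → acc 111, east 0, south 0
Under RS (3×3), PE[2][0]:
  cycle 0: PE[2][0] → acc 0, east 0, south 0
  cycle 1: PE[2][0] → acc 0, east 0, south 0
  cycle 2: PE[2][0] → acc 4, east 4, south 2
  cycle 3: PE[2][0] → acc 4, east 4, south 2
  cycle 4: PE[2][0] → acc 0, east 0, south 0
  cycle 5: PE[2][0] → acc 0, east 0, south 0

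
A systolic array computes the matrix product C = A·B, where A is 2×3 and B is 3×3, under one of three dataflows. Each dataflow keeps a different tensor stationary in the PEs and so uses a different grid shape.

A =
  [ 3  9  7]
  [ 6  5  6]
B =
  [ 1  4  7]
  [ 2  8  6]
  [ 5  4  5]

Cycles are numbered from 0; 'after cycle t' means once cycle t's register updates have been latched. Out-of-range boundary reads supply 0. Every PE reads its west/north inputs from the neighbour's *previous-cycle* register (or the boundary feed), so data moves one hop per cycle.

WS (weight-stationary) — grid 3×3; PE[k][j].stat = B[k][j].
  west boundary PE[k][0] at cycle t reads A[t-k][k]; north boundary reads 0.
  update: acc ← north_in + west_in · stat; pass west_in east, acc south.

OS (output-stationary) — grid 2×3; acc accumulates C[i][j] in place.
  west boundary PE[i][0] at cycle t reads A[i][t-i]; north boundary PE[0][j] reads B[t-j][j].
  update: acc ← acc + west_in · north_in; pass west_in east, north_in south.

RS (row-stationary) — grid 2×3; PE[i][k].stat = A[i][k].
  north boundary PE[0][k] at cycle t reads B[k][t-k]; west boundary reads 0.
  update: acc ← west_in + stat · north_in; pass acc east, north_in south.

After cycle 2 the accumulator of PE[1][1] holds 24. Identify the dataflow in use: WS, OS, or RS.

Under WS (3×3), PE[1][1]:
  step 0 · PE1,1: acc=0; fwd→0 fwd↓0
  step 1 · PE1,1: acc=0; fwd→0 fwd↓0
  step 2 · PE1,1: acc=84; fwd→9 fwd↓84
Under OS (2×3), PE[1][1]:
  step 0 · PE1,1: acc=0; fwd→0 fwd↓0
  step 1 · PE1,1: acc=0; fwd→0 fwd↓0
  step 2 · PE1,1: acc=24; fwd→6 fwd↓4
Under RS (2×3), PE[1][1]:
  step 0 · PE1,1: acc=0; fwd→0 fwd↓0
  step 1 · PE1,1: acc=0; fwd→0 fwd↓0
  step 2 · PE1,1: acc=16; fwd→16 fwd↓2

dataflow = OS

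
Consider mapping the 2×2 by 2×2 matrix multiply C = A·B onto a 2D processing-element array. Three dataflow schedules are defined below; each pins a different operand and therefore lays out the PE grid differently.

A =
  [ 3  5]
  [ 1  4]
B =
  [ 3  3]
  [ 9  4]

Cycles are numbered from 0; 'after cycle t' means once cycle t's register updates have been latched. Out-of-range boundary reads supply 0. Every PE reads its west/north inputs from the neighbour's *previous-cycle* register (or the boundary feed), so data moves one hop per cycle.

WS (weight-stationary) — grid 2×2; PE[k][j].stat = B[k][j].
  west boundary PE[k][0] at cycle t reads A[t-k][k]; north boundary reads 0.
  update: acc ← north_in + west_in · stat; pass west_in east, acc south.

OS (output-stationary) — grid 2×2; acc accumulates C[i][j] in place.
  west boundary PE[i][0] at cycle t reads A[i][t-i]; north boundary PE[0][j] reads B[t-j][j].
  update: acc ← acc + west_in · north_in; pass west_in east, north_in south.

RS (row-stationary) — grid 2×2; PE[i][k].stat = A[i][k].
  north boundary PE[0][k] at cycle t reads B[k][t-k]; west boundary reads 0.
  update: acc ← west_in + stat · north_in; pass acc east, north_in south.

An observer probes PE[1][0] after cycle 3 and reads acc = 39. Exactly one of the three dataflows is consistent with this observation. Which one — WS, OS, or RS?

dataflow = OS

Under WS (2×2), PE[1][0]:
  t=0 PE[1][0]: acc=0 h=0 v=0
  t=1 PE[1][0]: acc=54 h=5 v=54
  t=2 PE[1][0]: acc=39 h=4 v=39
  t=3 PE[1][0]: acc=0 h=0 v=0
Under OS (2×2), PE[1][0]:
  t=0 PE[1][0]: acc=0 h=0 v=0
  t=1 PE[1][0]: acc=3 h=1 v=3
  t=2 PE[1][0]: acc=39 h=4 v=9
  t=3 PE[1][0]: acc=39 h=0 v=0
Under RS (2×2), PE[1][0]:
  t=0 PE[1][0]: acc=0 h=0 v=0
  t=1 PE[1][0]: acc=3 h=3 v=3
  t=2 PE[1][0]: acc=3 h=3 v=3
  t=3 PE[1][0]: acc=0 h=0 v=0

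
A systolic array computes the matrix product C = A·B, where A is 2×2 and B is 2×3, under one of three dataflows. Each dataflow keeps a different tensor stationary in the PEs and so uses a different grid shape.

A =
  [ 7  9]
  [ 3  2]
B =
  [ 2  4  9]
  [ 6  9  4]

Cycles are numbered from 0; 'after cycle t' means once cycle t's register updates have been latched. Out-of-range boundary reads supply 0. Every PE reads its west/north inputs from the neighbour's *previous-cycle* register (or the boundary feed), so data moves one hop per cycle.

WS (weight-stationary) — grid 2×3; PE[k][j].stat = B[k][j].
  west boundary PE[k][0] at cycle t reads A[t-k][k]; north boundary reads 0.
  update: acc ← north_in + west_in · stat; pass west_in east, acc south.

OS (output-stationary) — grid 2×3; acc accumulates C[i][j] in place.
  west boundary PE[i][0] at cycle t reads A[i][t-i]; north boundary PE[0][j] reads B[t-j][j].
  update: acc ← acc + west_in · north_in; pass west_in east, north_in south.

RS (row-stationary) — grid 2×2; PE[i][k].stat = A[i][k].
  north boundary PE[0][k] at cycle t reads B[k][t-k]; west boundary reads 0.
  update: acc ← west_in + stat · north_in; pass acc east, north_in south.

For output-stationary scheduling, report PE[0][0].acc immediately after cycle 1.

Tracing OS — 2×3 array, target PE[0][0]:
  after 0 — PE[0][0] acc=14, pass-E 7, pass-S 2
  after 1 — PE[0][0] acc=68, pass-E 9, pass-S 6

PE[0][0].acc = 68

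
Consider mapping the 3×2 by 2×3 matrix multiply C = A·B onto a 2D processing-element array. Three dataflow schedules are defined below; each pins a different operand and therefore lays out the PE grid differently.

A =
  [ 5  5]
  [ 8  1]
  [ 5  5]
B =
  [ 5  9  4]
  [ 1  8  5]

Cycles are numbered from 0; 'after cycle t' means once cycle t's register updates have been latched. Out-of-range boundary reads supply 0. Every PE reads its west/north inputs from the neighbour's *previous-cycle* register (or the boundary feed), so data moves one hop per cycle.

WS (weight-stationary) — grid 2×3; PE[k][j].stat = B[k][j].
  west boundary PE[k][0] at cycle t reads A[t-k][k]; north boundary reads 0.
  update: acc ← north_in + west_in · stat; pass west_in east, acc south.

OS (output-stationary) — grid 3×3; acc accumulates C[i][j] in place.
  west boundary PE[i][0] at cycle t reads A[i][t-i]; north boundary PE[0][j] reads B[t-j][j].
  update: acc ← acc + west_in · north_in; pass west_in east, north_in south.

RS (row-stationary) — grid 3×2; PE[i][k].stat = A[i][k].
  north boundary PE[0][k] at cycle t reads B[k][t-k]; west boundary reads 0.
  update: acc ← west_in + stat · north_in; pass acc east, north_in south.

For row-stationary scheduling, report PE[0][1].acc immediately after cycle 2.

Tracing RS — 3×2 array, target PE[0][1]:
  @0  [0,0]  acc 25  |  →25  ↓5
  @0  [0,1]  acc 0  |  →0  ↓0
  @1  [0,0]  acc 45  |  →45  ↓9
  @1  [0,1]  acc 30  |  →30  ↓1
  @2  [0,0]  acc 20  |  →20  ↓4
  @2  [0,1]  acc 85  |  →85  ↓8

PE[0][1].acc = 85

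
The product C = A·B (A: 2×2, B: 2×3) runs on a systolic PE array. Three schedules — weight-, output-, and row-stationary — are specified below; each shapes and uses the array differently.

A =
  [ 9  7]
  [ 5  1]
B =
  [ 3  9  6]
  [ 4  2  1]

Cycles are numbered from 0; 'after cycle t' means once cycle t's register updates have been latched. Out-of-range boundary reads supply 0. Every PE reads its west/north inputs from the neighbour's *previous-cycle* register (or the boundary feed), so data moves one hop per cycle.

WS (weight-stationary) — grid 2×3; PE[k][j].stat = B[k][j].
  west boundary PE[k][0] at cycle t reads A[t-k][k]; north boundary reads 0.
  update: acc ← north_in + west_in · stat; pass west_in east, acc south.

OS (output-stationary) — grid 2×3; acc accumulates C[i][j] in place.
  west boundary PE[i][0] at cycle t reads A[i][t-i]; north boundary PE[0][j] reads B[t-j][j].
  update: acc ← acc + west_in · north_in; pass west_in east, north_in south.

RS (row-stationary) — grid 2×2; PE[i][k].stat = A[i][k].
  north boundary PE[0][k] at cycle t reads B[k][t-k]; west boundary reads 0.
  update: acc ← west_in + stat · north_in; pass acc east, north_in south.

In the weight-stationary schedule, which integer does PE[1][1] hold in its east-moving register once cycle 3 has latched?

register = 1

Tracing WS — 2×3 array, target PE[1][1]:
  0: (0,1).acc=0  regs=<0,0>
  0: (1,0).acc=0  regs=<0,0>
  0: (1,1).acc=0  regs=<0,0>
  1: (0,1).acc=81  regs=<9,81>
  1: (1,0).acc=55  regs=<7,55>
  1: (1,1).acc=0  regs=<0,0>
  2: (0,1).acc=45  regs=<5,45>
  2: (1,0).acc=19  regs=<1,19>
  2: (1,1).acc=95  regs=<7,95>
  3: (0,1).acc=0  regs=<0,0>
  3: (1,0).acc=0  regs=<0,0>
  3: (1,1).acc=47  regs=<1,47>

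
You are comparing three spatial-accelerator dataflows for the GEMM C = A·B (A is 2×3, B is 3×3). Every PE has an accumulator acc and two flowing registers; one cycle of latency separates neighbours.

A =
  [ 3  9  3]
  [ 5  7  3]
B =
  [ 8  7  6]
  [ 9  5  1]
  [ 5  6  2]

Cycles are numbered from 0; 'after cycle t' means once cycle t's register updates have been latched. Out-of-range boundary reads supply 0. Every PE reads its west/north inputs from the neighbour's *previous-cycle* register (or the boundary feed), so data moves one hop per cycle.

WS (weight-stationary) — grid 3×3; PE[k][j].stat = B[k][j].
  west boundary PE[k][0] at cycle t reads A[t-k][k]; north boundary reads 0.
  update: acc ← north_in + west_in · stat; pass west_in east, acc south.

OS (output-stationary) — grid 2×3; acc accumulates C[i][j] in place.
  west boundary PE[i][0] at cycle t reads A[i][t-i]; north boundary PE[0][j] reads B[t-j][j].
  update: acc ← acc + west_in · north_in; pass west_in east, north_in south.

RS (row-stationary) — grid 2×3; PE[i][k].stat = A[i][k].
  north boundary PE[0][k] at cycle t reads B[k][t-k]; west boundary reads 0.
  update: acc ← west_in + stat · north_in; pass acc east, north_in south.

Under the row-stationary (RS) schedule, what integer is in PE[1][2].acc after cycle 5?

Tracing RS — 2×3 array, target PE[1][2]:
  c0 r0c2: 0 / 0 / 0
  c0 r1c1: 0 / 0 / 0
  c0 r1c2: 0 / 0 / 0
  c1 r0c2: 0 / 0 / 0
  c1 r1c1: 0 / 0 / 0
  c1 r1c2: 0 / 0 / 0
  c2 r0c2: 120 / 120 / 5
  c2 r1c1: 103 / 103 / 9
  c2 r1c2: 0 / 0 / 0
  c3 r0c2: 84 / 84 / 6
  c3 r1c1: 70 / 70 / 5
  c3 r1c2: 118 / 118 / 5
  c4 r0c2: 33 / 33 / 2
  c4 r1c1: 37 / 37 / 1
  c4 r1c2: 88 / 88 / 6
  c5 r0c2: 0 / 0 / 0
  c5 r1c1: 0 / 0 / 0
  c5 r1c2: 43 / 43 / 2

PE[1][2].acc = 43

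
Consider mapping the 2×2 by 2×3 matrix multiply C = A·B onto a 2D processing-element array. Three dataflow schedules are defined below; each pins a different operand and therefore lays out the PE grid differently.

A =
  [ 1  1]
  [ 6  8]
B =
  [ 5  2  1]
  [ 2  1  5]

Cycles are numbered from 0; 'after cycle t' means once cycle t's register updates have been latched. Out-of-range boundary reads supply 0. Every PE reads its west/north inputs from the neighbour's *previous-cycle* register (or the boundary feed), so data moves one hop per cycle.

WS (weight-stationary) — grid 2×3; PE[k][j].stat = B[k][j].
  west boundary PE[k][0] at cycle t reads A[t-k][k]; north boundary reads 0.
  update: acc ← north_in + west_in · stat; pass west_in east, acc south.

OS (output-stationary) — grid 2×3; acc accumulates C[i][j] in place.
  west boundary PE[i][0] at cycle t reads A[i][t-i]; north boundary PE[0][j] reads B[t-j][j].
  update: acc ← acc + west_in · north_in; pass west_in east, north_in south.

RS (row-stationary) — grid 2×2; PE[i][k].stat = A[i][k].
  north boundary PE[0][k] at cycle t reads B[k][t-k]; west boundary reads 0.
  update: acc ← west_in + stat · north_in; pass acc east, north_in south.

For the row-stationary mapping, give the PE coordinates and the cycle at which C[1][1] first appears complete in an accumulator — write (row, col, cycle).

(row, col, cycle) = (1, 1, 3)

RS: C[1][1] accumulates in PE[1][1]:
  c0 r1c1: 0 / 0 / 0
  c1 r1c1: 0 / 0 / 0
  c2 r1c1: 46 / 46 / 2
  c3 r1c1: 20 / 20 / 1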